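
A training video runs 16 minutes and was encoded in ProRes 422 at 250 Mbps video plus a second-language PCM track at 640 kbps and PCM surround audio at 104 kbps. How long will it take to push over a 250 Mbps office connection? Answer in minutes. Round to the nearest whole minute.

16 min = 960 s
Audio total: 640 + 104 = 744 kbps = 0.744 Mbps.
Total bitrate: 250.744 Mbps.
File: 250.744 Mbps × 960 s = 240714.2 Mb.
At 250 Mbps: 240714.2 / 250 = 962.9 s ≈ 16 minutes.

16 minutes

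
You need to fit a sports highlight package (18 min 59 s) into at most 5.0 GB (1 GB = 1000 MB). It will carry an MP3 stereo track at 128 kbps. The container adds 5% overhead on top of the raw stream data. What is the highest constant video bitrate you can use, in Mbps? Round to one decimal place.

Budget: 5.0 GB = 40000.0 Mb.
Stream payload after overhead: 40000.0 / 1.05 = 38095.2 Mb.
18 min 59 s = 1139 s
Total bitrate budget: 38095.2 Mb / 1139 s = 33.446 Mbps.
Audio: 128 kbps = 0.128 Mbps.
Video: 33.446 − 0.128 = 33.318 Mbps.

33.3 Mbps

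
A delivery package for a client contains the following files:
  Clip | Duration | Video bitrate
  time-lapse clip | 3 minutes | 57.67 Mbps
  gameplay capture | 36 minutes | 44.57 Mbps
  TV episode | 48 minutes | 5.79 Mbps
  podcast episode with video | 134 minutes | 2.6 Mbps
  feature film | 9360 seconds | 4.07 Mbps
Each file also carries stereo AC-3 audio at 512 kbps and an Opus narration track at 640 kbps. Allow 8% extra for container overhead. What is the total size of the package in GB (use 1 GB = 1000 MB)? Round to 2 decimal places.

28.13 GB

Audio total: 512 + 640 = 1152 kbps = 1.152 Mbps.
time-lapse clip: 58.822 Mbps × 180 s × 1.08 = 11435.0 Mb
gameplay capture: 45.722 Mbps × 2160 s × 1.08 = 106660.3 Mb
TV episode: 6.942 Mbps × 2880 s × 1.08 = 21592.4 Mb
podcast episode with video: 3.752 Mbps × 8040 s × 1.08 = 32579.4 Mb
feature film: 5.222 Mbps × 9360 s × 1.08 = 52788.2 Mb
Total: 225055.2 Mb = 28131.9 MB.
= 28.13 GB.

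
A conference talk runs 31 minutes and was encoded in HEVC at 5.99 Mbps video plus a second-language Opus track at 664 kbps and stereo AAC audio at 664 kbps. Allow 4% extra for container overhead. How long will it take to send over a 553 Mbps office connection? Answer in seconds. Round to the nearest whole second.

26 seconds

31 min = 1860 s
Audio total: 664 + 664 = 1328 kbps = 1.328 Mbps.
Total bitrate: 7.318 Mbps.
File: 7.318 Mbps × 1860 s = 13611.5 Mb.
With 4% container overhead: ×1.04. → 14155.9 Mb.
At 553 Mbps: 14155.9 / 553 = 25.6 s ≈ 25.6 seconds.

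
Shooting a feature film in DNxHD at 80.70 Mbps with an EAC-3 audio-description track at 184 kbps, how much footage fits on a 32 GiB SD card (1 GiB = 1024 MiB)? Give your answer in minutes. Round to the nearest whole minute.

57 minutes

Audio: 184 kbps = 0.184 Mbps.
Total bitrate: 80.70 + 0.184 = 80.884 Mbps.
Capacity: 32 GiB = 274,878 Mb.
Recording time: 274,878 / 80.884 = 3,398 s ≈ 56.6 minutes.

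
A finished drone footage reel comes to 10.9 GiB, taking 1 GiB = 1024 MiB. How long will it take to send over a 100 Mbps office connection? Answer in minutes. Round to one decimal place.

15.6 minutes

File: 10.9 GiB = 93630.3 Mb.
At 100 Mbps: 93630.3 / 100 = 936.3 s ≈ 15.6 minutes.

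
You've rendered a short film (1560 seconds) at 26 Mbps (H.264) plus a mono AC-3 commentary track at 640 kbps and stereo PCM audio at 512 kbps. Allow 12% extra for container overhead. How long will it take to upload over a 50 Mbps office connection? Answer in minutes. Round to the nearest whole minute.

Audio total: 640 + 512 = 1152 kbps = 1.152 Mbps.
Total bitrate: 27.152 Mbps.
File: 27.152 Mbps × 1560 s = 42357.1 Mb.
With 12% container overhead: ×1.12. → 47440.0 Mb.
At 50 Mbps: 47440.0 / 50 = 948.8 s ≈ 15.8 minutes.

16 minutes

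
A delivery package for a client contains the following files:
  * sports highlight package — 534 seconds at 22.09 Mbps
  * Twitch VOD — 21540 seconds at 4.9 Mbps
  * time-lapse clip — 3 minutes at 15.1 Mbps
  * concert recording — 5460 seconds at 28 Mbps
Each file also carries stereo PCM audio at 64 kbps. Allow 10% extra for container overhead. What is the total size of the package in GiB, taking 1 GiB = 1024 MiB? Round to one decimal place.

Audio: 64 kbps = 0.064 Mbps.
sports highlight package: 22.154 Mbps × 534 s × 1.10 = 13013.3 Mb
Twitch VOD: 4.964 Mbps × 21540 s × 1.10 = 117617.0 Mb
time-lapse clip: 15.164 Mbps × 180 s × 1.10 = 3002.5 Mb
concert recording: 28.064 Mbps × 5460 s × 1.10 = 168552.4 Mb
Total: 302185.1 Mb = 37773.1 MB.
= 35.18 GiB.

35.2 GiB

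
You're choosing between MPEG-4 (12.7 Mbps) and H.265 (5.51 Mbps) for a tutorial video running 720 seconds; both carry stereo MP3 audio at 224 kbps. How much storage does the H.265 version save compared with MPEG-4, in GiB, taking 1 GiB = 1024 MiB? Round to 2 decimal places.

0.60 GiB

Audio: 224 kbps = 0.224 Mbps.
MPEG-4: 12.924 Mbps × 720 s = 9305.3 Mb = 1.083 GiB.
H.265: 5.734 Mbps × 720 s = 4128.5 Mb = 0.481 GiB.
Saving: 1.083 − 0.481 = 0.603 GiB.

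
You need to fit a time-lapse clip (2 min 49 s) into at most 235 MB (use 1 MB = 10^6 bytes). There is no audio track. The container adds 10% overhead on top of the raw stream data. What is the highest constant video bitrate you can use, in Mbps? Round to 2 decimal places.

Budget: 235 MB = 1880.0 Mb.
Stream payload after overhead: 1880.0 / 1.10 = 1709.1 Mb.
2 min 49 s = 169 s
Total bitrate budget: 1709.1 Mb / 169 s = 10.113 Mbps.

10.11 Mbps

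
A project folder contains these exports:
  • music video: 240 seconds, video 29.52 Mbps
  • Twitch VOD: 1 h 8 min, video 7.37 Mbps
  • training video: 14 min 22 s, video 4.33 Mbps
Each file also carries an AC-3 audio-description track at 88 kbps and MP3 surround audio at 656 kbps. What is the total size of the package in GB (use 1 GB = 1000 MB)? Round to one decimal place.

5.6 GB

Audio total: 88 + 656 = 744 kbps = 0.744 Mbps.
music video: 30.264 Mbps × 240 s = 7263.4 Mb
Twitch VOD: 8.114 Mbps × 4080 s = 33105.1 Mb
training video: 5.074 Mbps × 862 s = 4373.8 Mb
Total: 44742.3 Mb = 5592.8 MB.
= 5.593 GB.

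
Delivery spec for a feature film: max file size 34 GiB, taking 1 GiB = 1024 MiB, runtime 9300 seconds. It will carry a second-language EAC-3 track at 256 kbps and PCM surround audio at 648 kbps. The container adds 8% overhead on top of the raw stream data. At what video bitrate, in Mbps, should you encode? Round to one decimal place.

Budget: 34 GiB = 292057.8 Mb.
Stream payload after overhead: 292057.8 / 1.08 = 270423.9 Mb.
Total bitrate budget: 270423.9 Mb / 9300 s = 29.078 Mbps.
Audio total: 256 + 648 = 904 kbps = 0.904 Mbps.
Video: 29.078 − 0.904 = 28.174 Mbps.

28.2 Mbps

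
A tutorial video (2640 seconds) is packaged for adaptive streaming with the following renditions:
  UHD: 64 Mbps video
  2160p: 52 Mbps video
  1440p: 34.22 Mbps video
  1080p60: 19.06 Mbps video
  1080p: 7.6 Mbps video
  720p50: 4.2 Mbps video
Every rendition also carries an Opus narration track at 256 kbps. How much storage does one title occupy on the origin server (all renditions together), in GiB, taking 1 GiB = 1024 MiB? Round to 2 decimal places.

Audio: 256 kbps = 0.256 Mbps.
Sum of rendition bitrates: (64+0.256) + (52+0.256) + (34.22+0.256) + (19.06+0.256) + (7.6+0.256) + (4.2+0.256) = 182.616 Mbps.
× 2640 s = 482,106 Mb = 60,263 MB = 56.12 GiB.

56.12 GiB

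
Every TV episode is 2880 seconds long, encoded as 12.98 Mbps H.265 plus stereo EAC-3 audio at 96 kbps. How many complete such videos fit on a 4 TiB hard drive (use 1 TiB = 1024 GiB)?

Audio: 96 kbps = 0.096 Mbps.
Total bitrate: 13.076 Mbps.
Per item: 13.076 Mbps × 2880 s = 37,659 Mb = 4,707 MB.
Capacity: 4 TiB = 35,184,372 Mb; 934.29 items → 934 complete.

934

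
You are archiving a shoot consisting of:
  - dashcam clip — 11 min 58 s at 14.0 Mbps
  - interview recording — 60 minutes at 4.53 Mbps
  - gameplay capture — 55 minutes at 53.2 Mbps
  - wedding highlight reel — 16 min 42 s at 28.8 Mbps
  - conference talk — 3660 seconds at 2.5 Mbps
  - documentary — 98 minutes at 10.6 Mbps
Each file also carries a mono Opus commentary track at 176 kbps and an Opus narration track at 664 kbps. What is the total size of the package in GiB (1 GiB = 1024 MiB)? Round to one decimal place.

Audio total: 176 + 664 = 840 kbps = 0.840 Mbps.
dashcam clip: 14.840 Mbps × 718 s = 10655.1 Mb
interview recording: 5.370 Mbps × 3600 s = 19332.0 Mb
gameplay capture: 54.040 Mbps × 3300 s = 178332.0 Mb
wedding highlight reel: 29.640 Mbps × 1002 s = 29699.3 Mb
conference talk: 3.340 Mbps × 3660 s = 12224.4 Mb
documentary: 11.440 Mbps × 5880 s = 67267.2 Mb
Total: 317510.0 Mb = 39688.8 MB.
= 36.96 GiB.

37.0 GiB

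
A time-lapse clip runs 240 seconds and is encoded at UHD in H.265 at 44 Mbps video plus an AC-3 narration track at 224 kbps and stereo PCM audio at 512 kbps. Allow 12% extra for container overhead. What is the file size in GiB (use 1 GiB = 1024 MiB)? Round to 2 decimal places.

1.40 GiB

Audio total: 224 + 512 = 736 kbps = 0.736 Mbps.
Total bitrate: 44 + 0.736 = 44.736 Mbps.
Stream data: 44.736 Mbps × 240 s = 10736.6 Mb.
With 12% container overhead: ×1.12.
12,025 Mb = 1,503,129,600 bytes ÷ 1,073,741,824 = 1.400 GiB.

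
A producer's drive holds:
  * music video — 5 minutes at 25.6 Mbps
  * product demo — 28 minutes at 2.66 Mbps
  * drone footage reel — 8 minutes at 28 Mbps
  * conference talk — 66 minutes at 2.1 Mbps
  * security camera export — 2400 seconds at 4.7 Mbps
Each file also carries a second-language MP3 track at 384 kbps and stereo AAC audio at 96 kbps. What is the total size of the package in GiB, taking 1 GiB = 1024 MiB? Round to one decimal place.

Audio total: 384 + 96 = 480 kbps = 0.480 Mbps.
music video: 26.080 Mbps × 300 s = 7824.0 Mb
product demo: 3.140 Mbps × 1680 s = 5275.2 Mb
drone footage reel: 28.480 Mbps × 480 s = 13670.4 Mb
conference talk: 2.580 Mbps × 3960 s = 10216.8 Mb
security camera export: 5.180 Mbps × 2400 s = 12432.0 Mb
Total: 49418.4 Mb = 6177.3 MB.
= 5.753 GiB.

5.8 GiB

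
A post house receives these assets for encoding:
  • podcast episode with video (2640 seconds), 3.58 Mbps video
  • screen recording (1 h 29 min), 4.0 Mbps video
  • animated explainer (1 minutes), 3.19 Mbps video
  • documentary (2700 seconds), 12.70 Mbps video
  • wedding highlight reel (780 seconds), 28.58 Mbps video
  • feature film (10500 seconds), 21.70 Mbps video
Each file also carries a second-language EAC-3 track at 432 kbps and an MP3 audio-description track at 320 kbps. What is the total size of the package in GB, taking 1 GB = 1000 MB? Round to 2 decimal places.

Audio total: 432 + 320 = 752 kbps = 0.752 Mbps.
podcast episode with video: 4.332 Mbps × 2640 s = 11436.5 Mb
screen recording: 4.752 Mbps × 5340 s = 25375.7 Mb
animated explainer: 3.942 Mbps × 60 s = 236.5 Mb
documentary: 13.452 Mbps × 2700 s = 36320.4 Mb
wedding highlight reel: 29.332 Mbps × 780 s = 22879.0 Mb
feature film: 22.452 Mbps × 10500 s = 235746.0 Mb
Total: 331994.0 Mb = 41499.3 MB.
= 41.50 GB.

41.50 GB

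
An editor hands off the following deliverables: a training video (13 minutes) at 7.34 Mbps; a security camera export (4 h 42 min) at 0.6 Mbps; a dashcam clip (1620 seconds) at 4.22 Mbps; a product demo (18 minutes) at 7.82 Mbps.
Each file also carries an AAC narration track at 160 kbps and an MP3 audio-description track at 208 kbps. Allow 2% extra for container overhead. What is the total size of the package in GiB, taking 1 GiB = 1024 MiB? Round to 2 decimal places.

4.59 GiB

Audio total: 160 + 208 = 368 kbps = 0.368 Mbps.
training video: 7.708 Mbps × 780 s × 1.02 = 6132.5 Mb
security camera export: 0.968 Mbps × 16920 s × 1.02 = 16706.1 Mb
dashcam clip: 4.588 Mbps × 1620 s × 1.02 = 7581.2 Mb
product demo: 8.188 Mbps × 1080 s × 1.02 = 9019.9 Mb
Total: 39439.7 Mb = 4930.0 MB.
= 4.591 GiB.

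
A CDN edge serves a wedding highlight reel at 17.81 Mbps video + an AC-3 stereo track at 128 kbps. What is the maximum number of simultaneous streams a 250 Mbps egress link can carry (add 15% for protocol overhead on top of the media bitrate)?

Audio: 128 kbps = 0.128 Mbps.
Per-viewer media rate: 17.938 Mbps.
On the wire with 15% overhead: 20.629 Mbps.
250 Mbps = 250.0 Mbps; 250.0 / 20.629 = 12.12 → 12 viewers.

12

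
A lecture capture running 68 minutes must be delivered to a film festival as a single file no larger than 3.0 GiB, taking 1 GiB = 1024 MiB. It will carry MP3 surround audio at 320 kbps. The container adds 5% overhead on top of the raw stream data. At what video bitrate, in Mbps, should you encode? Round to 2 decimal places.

Budget: 3.0 GiB = 25769.8 Mb.
Stream payload after overhead: 25769.8 / 1.05 = 24542.7 Mb.
68 min = 4080 s
Total bitrate budget: 24542.7 Mb / 4080 s = 6.015 Mbps.
Audio: 320 kbps = 0.320 Mbps.
Video: 6.015 − 0.320 = 5.695 Mbps.

5.70 Mbps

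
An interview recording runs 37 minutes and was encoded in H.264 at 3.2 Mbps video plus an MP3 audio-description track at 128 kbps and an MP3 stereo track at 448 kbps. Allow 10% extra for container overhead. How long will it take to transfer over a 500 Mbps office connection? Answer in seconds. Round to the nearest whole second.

37 min = 2220 s
Audio total: 128 + 448 = 576 kbps = 0.576 Mbps.
Total bitrate: 3.776 Mbps.
File: 3.776 Mbps × 2220 s = 8382.7 Mb.
With 10% container overhead: ×1.10. → 9221.0 Mb.
At 500 Mbps: 9221.0 / 500 = 18.4 s ≈ 18.4 seconds.

18 seconds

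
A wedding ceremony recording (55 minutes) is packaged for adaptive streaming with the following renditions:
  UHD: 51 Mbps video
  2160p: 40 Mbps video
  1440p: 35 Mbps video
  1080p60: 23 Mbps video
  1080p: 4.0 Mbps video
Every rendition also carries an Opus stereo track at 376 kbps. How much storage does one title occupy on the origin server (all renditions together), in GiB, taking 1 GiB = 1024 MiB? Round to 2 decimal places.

59.50 GiB

55 min = 3300 s
Audio: 376 kbps = 0.376 Mbps.
Sum of rendition bitrates: (51+0.376) + (40+0.376) + (35+0.376) + (23+0.376) + (4.0+0.376) = 154.880 Mbps.
× 3300 s = 511,104 Mb = 63,888 MB = 59.50 GiB.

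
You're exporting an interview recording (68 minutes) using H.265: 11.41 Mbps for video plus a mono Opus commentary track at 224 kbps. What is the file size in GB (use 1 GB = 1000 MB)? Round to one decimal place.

5.9 GB

68 min = 4080 s
Audio: 224 kbps = 0.224 Mbps.
Total bitrate: 11.41 + 0.224 = 11.634 Mbps.
Stream data: 11.634 Mbps × 4080 s = 47466.7 Mb.
47,467 Mb ÷ 8 = 5,933 MB → 5.933 GB.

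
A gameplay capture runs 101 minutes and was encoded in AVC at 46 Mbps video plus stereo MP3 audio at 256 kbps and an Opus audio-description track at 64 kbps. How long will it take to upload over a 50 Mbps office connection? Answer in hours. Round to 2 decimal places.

101 min = 6060 s
Audio total: 256 + 64 = 320 kbps = 0.320 Mbps.
Total bitrate: 46.320 Mbps.
File: 46.320 Mbps × 6060 s = 280699.2 Mb.
At 50 Mbps: 280699.2 / 50 = 5614.0 s ≈ 1.56 hours.

1.56 hours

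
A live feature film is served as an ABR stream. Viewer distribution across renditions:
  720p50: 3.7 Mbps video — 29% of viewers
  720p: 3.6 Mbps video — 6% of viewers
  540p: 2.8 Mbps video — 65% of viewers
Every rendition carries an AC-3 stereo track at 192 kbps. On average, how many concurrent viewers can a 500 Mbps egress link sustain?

Audio: 192 kbps = 0.192 Mbps.
Average per-viewer bitrate: 0.29×3.892 + 0.06×3.792 + 0.65×2.992 = 3.301 Mbps.
500 Mbps = 500.0 Mbps; 500.0 / 3.301 = 151.47 → 151.

151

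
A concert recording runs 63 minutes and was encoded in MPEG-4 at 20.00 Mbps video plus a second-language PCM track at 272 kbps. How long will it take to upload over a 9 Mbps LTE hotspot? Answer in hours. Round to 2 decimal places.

2.37 hours

63 min = 3780 s
Audio: 272 kbps = 0.272 Mbps.
Total bitrate: 20.272 Mbps.
File: 20.272 Mbps × 3780 s = 76628.2 Mb.
At 9 Mbps: 76628.2 / 9 = 8514.2 s ≈ 2.37 hours.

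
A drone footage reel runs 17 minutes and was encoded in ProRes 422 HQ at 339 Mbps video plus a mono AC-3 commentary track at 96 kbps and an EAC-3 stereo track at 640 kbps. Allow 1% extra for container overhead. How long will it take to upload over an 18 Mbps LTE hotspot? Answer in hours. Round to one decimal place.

17 min = 1020 s
Audio total: 96 + 640 = 736 kbps = 0.736 Mbps.
Total bitrate: 339.736 Mbps.
File: 339.736 Mbps × 1020 s = 346530.7 Mb.
With 1% container overhead: ×1.01. → 349996.0 Mb.
At 18 Mbps: 349996.0 / 18 = 19444.2 s ≈ 5.4 hours.

5.4 hours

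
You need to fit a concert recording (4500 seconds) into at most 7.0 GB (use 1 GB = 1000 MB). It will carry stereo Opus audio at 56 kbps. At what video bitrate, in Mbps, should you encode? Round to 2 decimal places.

Budget: 7.0 GB = 56000.0 Mb.
Total bitrate budget: 56000.0 Mb / 4500 s = 12.444 Mbps.
Audio: 56 kbps = 0.056 Mbps.
Video: 12.444 − 0.056 = 12.388 Mbps.

12.39 Mbps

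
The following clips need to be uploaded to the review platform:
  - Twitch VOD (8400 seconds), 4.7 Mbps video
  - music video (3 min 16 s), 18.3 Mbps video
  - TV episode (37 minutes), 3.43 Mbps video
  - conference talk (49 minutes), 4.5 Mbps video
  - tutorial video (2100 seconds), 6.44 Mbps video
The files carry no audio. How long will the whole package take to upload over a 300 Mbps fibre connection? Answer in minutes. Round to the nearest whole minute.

Twitch VOD: 4.700 Mbps × 8400 s = 39480.0 Mb
music video: 18.300 Mbps × 196 s = 3586.8 Mb
TV episode: 3.430 Mbps × 2220 s = 7614.6 Mb
conference talk: 4.500 Mbps × 2940 s = 13230.0 Mb
tutorial video: 6.440 Mbps × 2100 s = 13524.0 Mb
Total: 77435.4 Mb = 9679.4 MB.
At 300 Mbps: 77435.4 / 300 = 258 s ≈ 4.3 minutes.

4 minutes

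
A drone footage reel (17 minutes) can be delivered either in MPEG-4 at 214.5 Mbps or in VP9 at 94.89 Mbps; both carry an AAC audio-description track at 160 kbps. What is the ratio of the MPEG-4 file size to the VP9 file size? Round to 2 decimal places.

17 min = 1020 s
Audio: 160 kbps = 0.160 Mbps.
MPEG-4: 214.660 Mbps × 1020 s = 218953.2 Mb = 27.369 GB.
VP9: 95.050 Mbps × 1020 s = 96951.0 Mb = 12.119 GB.
Ratio: 27.369 / 12.119 = 2.258.

2.26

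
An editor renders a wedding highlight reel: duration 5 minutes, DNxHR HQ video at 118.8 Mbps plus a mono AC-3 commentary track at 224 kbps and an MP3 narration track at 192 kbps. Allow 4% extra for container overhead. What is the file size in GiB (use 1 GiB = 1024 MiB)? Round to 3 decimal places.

4.330 GiB

5 min = 300 s
Audio total: 224 + 192 = 416 kbps = 0.416 Mbps.
Total bitrate: 118.8 + 0.416 = 119.216 Mbps.
Stream data: 119.216 Mbps × 300 s = 35764.8 Mb.
With 4% container overhead: ×1.04.
37,195 Mb = 4,649,424,000 bytes ÷ 1,073,741,824 = 4.330 GiB.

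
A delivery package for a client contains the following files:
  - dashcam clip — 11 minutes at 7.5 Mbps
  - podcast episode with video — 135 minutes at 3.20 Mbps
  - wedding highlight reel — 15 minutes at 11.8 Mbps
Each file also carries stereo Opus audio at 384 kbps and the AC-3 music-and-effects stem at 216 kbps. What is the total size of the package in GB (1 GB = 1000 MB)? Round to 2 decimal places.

5.91 GB

Audio total: 384 + 216 = 600 kbps = 0.600 Mbps.
dashcam clip: 8.100 Mbps × 660 s = 5346.0 Mb
podcast episode with video: 3.800 Mbps × 8100 s = 30780.0 Mb
wedding highlight reel: 12.400 Mbps × 900 s = 11160.0 Mb
Total: 47286.0 Mb = 5910.8 MB.
= 5.911 GB.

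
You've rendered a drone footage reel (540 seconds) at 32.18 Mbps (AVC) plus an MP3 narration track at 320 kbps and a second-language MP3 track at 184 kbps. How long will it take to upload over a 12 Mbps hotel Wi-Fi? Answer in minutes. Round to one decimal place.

Audio total: 320 + 184 = 504 kbps = 0.504 Mbps.
Total bitrate: 32.684 Mbps.
File: 32.684 Mbps × 540 s = 17649.4 Mb.
At 12 Mbps: 17649.4 / 12 = 1470.8 s ≈ 24.5 minutes.

24.5 minutes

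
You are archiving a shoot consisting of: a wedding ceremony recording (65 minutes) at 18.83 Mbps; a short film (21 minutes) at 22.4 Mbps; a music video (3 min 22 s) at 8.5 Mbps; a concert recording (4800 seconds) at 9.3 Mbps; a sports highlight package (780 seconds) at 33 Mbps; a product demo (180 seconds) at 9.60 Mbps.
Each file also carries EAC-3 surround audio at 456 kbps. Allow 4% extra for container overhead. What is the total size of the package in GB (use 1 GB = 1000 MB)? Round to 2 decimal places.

23.47 GB

Audio: 456 kbps = 0.456 Mbps.
wedding ceremony recording: 19.286 Mbps × 3900 s × 1.04 = 78224.0 Mb
short film: 22.856 Mbps × 1260 s × 1.04 = 29950.5 Mb
music video: 8.956 Mbps × 202 s × 1.04 = 1881.5 Mb
concert recording: 9.756 Mbps × 4800 s × 1.04 = 48702.0 Mb
sports highlight package: 33.456 Mbps × 780 s × 1.04 = 27139.5 Mb
product demo: 10.056 Mbps × 180 s × 1.04 = 1882.5 Mb
Total: 187779.9 Mb = 23472.5 MB.
= 23.47 GB.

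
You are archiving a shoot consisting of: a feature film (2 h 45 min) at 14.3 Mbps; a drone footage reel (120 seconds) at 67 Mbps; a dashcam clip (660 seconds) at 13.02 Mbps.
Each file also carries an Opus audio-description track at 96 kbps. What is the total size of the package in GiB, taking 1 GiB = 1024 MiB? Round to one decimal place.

18.5 GiB

Audio: 96 kbps = 0.096 Mbps.
feature film: 14.396 Mbps × 9900 s = 142520.4 Mb
drone footage reel: 67.096 Mbps × 120 s = 8051.5 Mb
dashcam clip: 13.116 Mbps × 660 s = 8656.6 Mb
Total: 159228.5 Mb = 19903.6 MB.
= 18.54 GiB.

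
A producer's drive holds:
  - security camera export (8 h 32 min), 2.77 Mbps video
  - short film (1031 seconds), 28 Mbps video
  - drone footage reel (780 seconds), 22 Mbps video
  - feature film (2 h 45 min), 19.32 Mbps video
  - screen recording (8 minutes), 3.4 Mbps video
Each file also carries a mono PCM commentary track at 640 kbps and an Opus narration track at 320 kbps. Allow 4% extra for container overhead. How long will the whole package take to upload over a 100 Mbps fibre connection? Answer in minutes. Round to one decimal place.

63.3 minutes

Audio total: 640 + 320 = 960 kbps = 0.960 Mbps.
security camera export: 3.730 Mbps × 30720 s × 1.04 = 119169.0 Mb
short film: 28.960 Mbps × 1031 s × 1.04 = 31052.1 Mb
drone footage reel: 22.960 Mbps × 780 s × 1.04 = 18625.2 Mb
feature film: 20.280 Mbps × 9900 s × 1.04 = 208802.9 Mb
screen recording: 4.360 Mbps × 480 s × 1.04 = 2176.5 Mb
Total: 379825.6 Mb = 47478.2 MB.
At 100 Mbps: 379825.6 / 100 = 3798 s ≈ 63.3 minutes.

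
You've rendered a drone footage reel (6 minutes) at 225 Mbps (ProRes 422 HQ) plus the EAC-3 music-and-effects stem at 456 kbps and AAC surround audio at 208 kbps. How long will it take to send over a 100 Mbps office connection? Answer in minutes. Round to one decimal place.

6 min = 360 s
Audio total: 456 + 208 = 664 kbps = 0.664 Mbps.
Total bitrate: 225.664 Mbps.
File: 225.664 Mbps × 360 s = 81239.0 Mb.
At 100 Mbps: 81239.0 / 100 = 812.4 s ≈ 13.5 minutes.

13.5 minutes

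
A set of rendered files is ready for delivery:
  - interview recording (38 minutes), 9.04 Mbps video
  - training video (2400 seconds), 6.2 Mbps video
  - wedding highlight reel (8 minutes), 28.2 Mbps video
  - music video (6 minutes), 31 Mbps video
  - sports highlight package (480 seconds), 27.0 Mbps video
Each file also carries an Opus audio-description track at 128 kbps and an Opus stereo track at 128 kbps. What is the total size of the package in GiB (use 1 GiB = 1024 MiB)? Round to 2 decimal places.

Audio total: 128 + 128 = 256 kbps = 0.256 Mbps.
interview recording: 9.296 Mbps × 2280 s = 21194.9 Mb
training video: 6.456 Mbps × 2400 s = 15494.4 Mb
wedding highlight reel: 28.456 Mbps × 480 s = 13658.9 Mb
music video: 31.256 Mbps × 360 s = 11252.2 Mb
sports highlight package: 27.256 Mbps × 480 s = 13082.9 Mb
Total: 74683.2 Mb = 9335.4 MB.
= 8.694 GiB.

8.69 GiB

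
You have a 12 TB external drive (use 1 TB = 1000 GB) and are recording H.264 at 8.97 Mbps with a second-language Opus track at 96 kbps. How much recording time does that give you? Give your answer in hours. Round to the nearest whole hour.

Audio: 96 kbps = 0.096 Mbps.
Total bitrate: 8.97 + 0.096 = 9.066 Mbps.
Capacity: 12 TB = 96,000,000 Mb.
Recording time: 96,000,000 / 9.066 = 10,589,014 s ≈ 2,941 hours.

2941 hours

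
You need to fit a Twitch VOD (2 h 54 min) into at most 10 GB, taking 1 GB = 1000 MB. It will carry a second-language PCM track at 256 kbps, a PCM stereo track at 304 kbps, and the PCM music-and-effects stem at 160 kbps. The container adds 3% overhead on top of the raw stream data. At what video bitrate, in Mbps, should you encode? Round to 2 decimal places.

6.72 Mbps

Budget: 10 GB = 80000.0 Mb.
Stream payload after overhead: 80000.0 / 1.03 = 77669.9 Mb.
2 h 54 min = 174 min = 10440 s
Total bitrate budget: 77669.9 Mb / 10440 s = 7.440 Mbps.
Audio total: 256 + 304 + 160 = 720 kbps = 0.720 Mbps.
Video: 7.440 − 0.720 = 6.720 Mbps.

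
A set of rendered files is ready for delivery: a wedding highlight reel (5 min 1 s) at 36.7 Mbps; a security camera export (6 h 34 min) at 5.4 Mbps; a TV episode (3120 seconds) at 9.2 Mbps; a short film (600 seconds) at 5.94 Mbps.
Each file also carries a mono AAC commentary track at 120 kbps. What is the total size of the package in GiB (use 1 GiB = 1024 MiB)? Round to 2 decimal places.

Audio: 120 kbps = 0.120 Mbps.
wedding highlight reel: 36.820 Mbps × 301 s = 11082.8 Mb
security camera export: 5.520 Mbps × 23640 s = 130492.8 Mb
TV episode: 9.320 Mbps × 3120 s = 29078.4 Mb
short film: 6.060 Mbps × 600 s = 3636.0 Mb
Total: 174290.0 Mb = 21786.3 MB.
= 20.29 GiB.

20.29 GiB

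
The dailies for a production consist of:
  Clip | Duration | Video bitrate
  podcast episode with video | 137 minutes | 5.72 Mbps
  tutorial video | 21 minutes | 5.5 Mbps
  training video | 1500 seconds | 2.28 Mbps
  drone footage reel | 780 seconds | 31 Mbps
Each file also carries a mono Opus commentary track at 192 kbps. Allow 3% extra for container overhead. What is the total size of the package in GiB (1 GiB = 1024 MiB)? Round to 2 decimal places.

10.05 GiB

Audio: 192 kbps = 0.192 Mbps.
podcast episode with video: 5.912 Mbps × 8220 s × 1.03 = 50054.5 Mb
tutorial video: 5.692 Mbps × 1260 s × 1.03 = 7387.1 Mb
training video: 2.472 Mbps × 1500 s × 1.03 = 3819.2 Mb
drone footage reel: 31.192 Mbps × 780 s × 1.03 = 25059.7 Mb
Total: 86320.5 Mb = 10790.1 MB.
= 10.05 GiB.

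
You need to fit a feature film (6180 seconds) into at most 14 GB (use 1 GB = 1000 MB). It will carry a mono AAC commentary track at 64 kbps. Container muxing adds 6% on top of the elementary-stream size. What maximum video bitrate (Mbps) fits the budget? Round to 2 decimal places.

Budget: 14 GB = 112000.0 Mb.
Stream payload after overhead: 112000.0 / 1.06 = 105660.4 Mb.
Total bitrate budget: 105660.4 Mb / 6180 s = 17.097 Mbps.
Audio: 64 kbps = 0.064 Mbps.
Video: 17.097 − 0.064 = 17.033 Mbps.

17.03 Mbps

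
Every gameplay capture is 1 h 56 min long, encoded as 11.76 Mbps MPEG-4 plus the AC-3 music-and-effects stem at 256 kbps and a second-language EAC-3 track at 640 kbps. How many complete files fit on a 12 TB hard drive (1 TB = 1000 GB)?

1 h 56 min = 116 min = 6960 s
Audio total: 256 + 640 = 896 kbps = 0.896 Mbps.
Total bitrate: 12.656 Mbps.
Per item: 12.656 Mbps × 6960 s = 88,086 Mb = 11,011 MB.
Capacity: 12 TB = 96,000,000 Mb; 1089.85 items → 1089 complete.

1089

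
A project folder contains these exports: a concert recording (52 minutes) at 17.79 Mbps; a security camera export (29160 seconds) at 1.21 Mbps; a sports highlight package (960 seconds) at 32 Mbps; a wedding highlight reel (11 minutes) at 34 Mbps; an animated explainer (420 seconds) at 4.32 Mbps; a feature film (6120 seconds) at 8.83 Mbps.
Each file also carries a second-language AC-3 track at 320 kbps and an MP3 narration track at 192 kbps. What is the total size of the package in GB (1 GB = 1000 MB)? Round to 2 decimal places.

27.56 GB

Audio total: 320 + 192 = 512 kbps = 0.512 Mbps.
concert recording: 18.302 Mbps × 3120 s = 57102.2 Mb
security camera export: 1.722 Mbps × 29160 s = 50213.5 Mb
sports highlight package: 32.512 Mbps × 960 s = 31211.5 Mb
wedding highlight reel: 34.512 Mbps × 660 s = 22777.9 Mb
animated explainer: 4.832 Mbps × 420 s = 2029.4 Mb
feature film: 9.342 Mbps × 6120 s = 57173.0 Mb
Total: 220507.7 Mb = 27563.5 MB.
= 27.56 GB.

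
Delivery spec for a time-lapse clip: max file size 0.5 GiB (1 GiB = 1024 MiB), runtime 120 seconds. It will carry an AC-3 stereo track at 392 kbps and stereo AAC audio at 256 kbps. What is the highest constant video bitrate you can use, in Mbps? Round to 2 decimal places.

35.14 Mbps

Budget: 0.5 GiB = 4295.0 Mb.
Total bitrate budget: 4295.0 Mb / 120 s = 35.791 Mbps.
Audio total: 392 + 256 = 648 kbps = 0.648 Mbps.
Video: 35.791 − 0.648 = 35.143 Mbps.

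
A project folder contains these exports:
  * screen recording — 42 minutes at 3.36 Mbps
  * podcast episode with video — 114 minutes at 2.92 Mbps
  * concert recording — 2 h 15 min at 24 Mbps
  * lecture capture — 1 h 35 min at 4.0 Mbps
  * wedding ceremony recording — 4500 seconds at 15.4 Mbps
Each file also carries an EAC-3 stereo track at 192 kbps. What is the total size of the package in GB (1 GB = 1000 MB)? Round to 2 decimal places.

40.03 GB

Audio: 192 kbps = 0.192 Mbps.
screen recording: 3.552 Mbps × 2520 s = 8951.0 Mb
podcast episode with video: 3.112 Mbps × 6840 s = 21286.1 Mb
concert recording: 24.192 Mbps × 8100 s = 195955.2 Mb
lecture capture: 4.192 Mbps × 5700 s = 23894.4 Mb
wedding ceremony recording: 15.592 Mbps × 4500 s = 70164.0 Mb
Total: 320250.7 Mb = 40031.3 MB.
= 40.03 GB.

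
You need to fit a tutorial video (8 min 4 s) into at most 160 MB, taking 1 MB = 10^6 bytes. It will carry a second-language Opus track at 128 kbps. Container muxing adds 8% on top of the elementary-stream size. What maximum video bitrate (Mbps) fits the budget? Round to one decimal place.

Budget: 160 MB = 1280.0 Mb.
Stream payload after overhead: 1280.0 / 1.08 = 1185.2 Mb.
8 min 4 s = 484 s
Total bitrate budget: 1185.2 Mb / 484 s = 2.449 Mbps.
Audio: 128 kbps = 0.128 Mbps.
Video: 2.449 − 0.128 = 2.321 Mbps.

2.3 Mbps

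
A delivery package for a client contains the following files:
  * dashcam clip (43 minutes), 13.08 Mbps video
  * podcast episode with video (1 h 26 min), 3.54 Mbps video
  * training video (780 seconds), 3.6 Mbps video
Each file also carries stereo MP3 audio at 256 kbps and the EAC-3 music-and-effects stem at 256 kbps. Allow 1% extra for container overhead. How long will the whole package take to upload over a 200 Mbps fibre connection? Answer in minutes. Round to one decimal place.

Audio total: 256 + 256 = 512 kbps = 0.512 Mbps.
dashcam clip: 13.592 Mbps × 2580 s × 1.01 = 35418.0 Mb
podcast episode with video: 4.052 Mbps × 5160 s × 1.01 = 21117.4 Mb
training video: 4.112 Mbps × 780 s × 1.01 = 3239.4 Mb
Total: 59774.9 Mb = 7471.9 MB.
At 200 Mbps: 59774.9 / 200 = 299 s ≈ 4.98 minutes.

5.0 minutes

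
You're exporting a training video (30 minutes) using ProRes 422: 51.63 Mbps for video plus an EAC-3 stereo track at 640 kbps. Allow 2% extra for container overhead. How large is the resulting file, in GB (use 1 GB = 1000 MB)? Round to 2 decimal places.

30 min = 1800 s
Audio: 640 kbps = 0.640 Mbps.
Total bitrate: 51.63 + 0.640 = 52.270 Mbps.
Stream data: 52.270 Mbps × 1800 s = 94086.0 Mb.
With 2% container overhead: ×1.02.
95,968 Mb ÷ 8 = 11,996 MB → 12.00 GB.

12.00 GB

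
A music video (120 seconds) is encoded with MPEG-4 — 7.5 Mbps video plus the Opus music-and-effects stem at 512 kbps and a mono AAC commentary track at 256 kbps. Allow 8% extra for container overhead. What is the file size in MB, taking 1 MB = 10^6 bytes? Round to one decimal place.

133.9 MB

Audio total: 512 + 256 = 768 kbps = 0.768 Mbps.
Total bitrate: 7.5 + 0.768 = 8.268 Mbps.
Stream data: 8.268 Mbps × 120 s = 992.2 Mb.
With 8% container overhead: ×1.08.
1,072 Mb ÷ 8 = 133.9 MB → 133.9 MB.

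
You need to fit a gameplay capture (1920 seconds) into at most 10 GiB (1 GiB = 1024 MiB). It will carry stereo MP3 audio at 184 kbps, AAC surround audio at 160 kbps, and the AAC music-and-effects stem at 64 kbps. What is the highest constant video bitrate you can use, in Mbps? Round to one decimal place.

Budget: 10 GiB = 85899.3 Mb.
Total bitrate budget: 85899.3 Mb / 1920 s = 44.739 Mbps.
Audio total: 184 + 160 + 64 = 408 kbps = 0.408 Mbps.
Video: 44.739 − 0.408 = 44.331 Mbps.

44.3 Mbps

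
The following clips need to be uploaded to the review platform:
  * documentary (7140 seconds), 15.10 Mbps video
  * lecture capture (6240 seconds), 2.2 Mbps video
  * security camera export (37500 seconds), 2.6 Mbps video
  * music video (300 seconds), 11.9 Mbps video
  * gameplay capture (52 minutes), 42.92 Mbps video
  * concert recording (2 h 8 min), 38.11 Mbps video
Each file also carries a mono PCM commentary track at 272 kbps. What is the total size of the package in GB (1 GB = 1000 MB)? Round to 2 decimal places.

Audio: 272 kbps = 0.272 Mbps.
documentary: 15.372 Mbps × 7140 s = 109756.1 Mb
lecture capture: 2.472 Mbps × 6240 s = 15425.3 Mb
security camera export: 2.872 Mbps × 37500 s = 107700.0 Mb
music video: 12.172 Mbps × 300 s = 3651.6 Mb
gameplay capture: 43.192 Mbps × 3120 s = 134759.0 Mb
concert recording: 38.382 Mbps × 7680 s = 294773.8 Mb
Total: 666065.8 Mb = 83258.2 MB.
= 83.26 GB.

83.26 GB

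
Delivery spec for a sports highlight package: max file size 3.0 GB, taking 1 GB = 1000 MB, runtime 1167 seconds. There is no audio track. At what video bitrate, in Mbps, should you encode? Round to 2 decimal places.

20.57 Mbps

Budget: 3.0 GB = 24000.0 Mb.
Total bitrate budget: 24000.0 Mb / 1167 s = 20.566 Mbps.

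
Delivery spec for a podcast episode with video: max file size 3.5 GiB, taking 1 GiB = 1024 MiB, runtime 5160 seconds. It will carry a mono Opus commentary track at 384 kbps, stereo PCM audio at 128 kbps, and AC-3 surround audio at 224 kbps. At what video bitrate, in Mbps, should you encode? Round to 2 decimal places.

Budget: 3.5 GiB = 30064.8 Mb.
Total bitrate budget: 30064.8 Mb / 5160 s = 5.827 Mbps.
Audio total: 384 + 128 + 224 = 736 kbps = 0.736 Mbps.
Video: 5.827 − 0.736 = 5.091 Mbps.

5.09 Mbps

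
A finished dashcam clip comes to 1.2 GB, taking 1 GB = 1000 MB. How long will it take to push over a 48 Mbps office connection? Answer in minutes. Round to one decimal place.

3.3 minutes

File: 1.2 GB = 9600.0 Mb.
At 48 Mbps: 9600.0 / 48 = 200.0 s ≈ 3.33 minutes.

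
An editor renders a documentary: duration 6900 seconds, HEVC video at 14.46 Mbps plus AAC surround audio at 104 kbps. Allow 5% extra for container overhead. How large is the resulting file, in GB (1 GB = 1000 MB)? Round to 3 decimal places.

Audio: 104 kbps = 0.104 Mbps.
Total bitrate: 14.46 + 0.104 = 14.564 Mbps.
Stream data: 14.564 Mbps × 6900 s = 100491.6 Mb.
With 5% container overhead: ×1.05.
105,516 Mb ÷ 8 = 13,190 MB → 13.19 GB.

13.190 GB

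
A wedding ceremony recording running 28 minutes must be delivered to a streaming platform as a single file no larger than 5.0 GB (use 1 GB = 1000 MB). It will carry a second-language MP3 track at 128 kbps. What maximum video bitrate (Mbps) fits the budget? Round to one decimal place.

23.7 Mbps

Budget: 5.0 GB = 40000.0 Mb.
28 min = 1680 s
Total bitrate budget: 40000.0 Mb / 1680 s = 23.810 Mbps.
Audio: 128 kbps = 0.128 Mbps.
Video: 23.810 − 0.128 = 23.682 Mbps.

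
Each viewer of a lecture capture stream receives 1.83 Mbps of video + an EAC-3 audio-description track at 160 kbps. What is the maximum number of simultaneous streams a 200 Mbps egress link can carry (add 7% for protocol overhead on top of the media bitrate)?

93

Audio: 160 kbps = 0.160 Mbps.
Per-viewer media rate: 1.990 Mbps.
On the wire with 7% overhead: 2.129 Mbps.
200 Mbps = 200.0 Mbps; 200.0 / 2.129 = 93.93 → 93 viewers.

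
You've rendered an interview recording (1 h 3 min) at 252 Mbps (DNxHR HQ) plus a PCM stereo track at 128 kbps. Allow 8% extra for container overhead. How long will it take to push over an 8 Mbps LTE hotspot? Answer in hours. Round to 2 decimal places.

35.74 hours

1 h 3 min = 63 min = 3780 s
Audio: 128 kbps = 0.128 Mbps.
Total bitrate: 252.128 Mbps.
File: 252.128 Mbps × 3780 s = 953043.8 Mb.
With 8% container overhead: ×1.08. → 1029287.3 Mb.
At 8 Mbps: 1029287.3 / 8 = 128660.9 s ≈ 35.7 hours.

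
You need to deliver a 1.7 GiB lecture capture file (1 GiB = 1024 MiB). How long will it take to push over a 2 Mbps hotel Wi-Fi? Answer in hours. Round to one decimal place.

2.0 hours

File: 1.7 GiB = 14602.9 Mb.
At 2 Mbps: 14602.9 / 2 = 7301.4 s ≈ 2.03 hours.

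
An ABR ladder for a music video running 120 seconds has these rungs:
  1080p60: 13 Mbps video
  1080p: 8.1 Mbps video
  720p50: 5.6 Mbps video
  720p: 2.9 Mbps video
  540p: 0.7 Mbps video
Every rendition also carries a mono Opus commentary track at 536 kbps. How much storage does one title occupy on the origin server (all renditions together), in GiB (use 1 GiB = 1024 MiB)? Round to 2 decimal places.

Audio: 536 kbps = 0.536 Mbps.
Sum of rendition bitrates: (13+0.536) + (8.1+0.536) + (5.6+0.536) + (2.9+0.536) + (0.7+0.536) = 32.980 Mbps.
× 120 s = 3,958 Mb = 494.7 MB = 0.4607 GiB.

0.46 GiB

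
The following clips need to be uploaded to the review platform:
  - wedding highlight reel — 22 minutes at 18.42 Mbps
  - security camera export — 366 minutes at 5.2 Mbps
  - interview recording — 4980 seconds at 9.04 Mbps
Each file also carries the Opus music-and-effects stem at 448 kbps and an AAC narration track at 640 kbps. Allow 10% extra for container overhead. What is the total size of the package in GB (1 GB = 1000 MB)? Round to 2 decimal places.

Audio total: 448 + 640 = 1088 kbps = 1.088 Mbps.
wedding highlight reel: 19.508 Mbps × 1320 s × 1.10 = 28325.6 Mb
security camera export: 6.288 Mbps × 21960 s × 1.10 = 151892.9 Mb
interview recording: 10.128 Mbps × 4980 s × 1.10 = 55481.2 Mb
Total: 235699.7 Mb = 29462.5 MB.
= 29.46 GB.

29.46 GB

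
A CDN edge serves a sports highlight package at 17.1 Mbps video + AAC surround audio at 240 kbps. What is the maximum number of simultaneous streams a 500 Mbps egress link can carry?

Audio: 240 kbps = 0.240 Mbps.
Per-viewer media rate: 17.340 Mbps.
500 Mbps = 500.0 Mbps; 500.0 / 17.340 = 28.84 → 28 viewers.

28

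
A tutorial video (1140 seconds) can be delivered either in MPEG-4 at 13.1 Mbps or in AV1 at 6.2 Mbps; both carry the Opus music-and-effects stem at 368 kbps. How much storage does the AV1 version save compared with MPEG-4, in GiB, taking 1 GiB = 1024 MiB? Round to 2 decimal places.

Audio: 368 kbps = 0.368 Mbps.
MPEG-4: 13.468 Mbps × 1140 s = 15353.5 Mb = 1.787 GiB.
AV1: 6.568 Mbps × 1140 s = 7487.5 Mb = 0.872 GiB.
Saving: 1.787 − 0.872 = 0.916 GiB.

0.92 GiB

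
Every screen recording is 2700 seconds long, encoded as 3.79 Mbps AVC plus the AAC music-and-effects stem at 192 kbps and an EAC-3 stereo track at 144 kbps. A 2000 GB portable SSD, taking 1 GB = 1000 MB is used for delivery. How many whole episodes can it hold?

Audio total: 192 + 144 = 336 kbps = 0.336 Mbps.
Total bitrate: 4.126 Mbps.
Per item: 4.126 Mbps × 2700 s = 11,140 Mb = 1,393 MB.
Capacity: 2000 GB = 16,000,000 Mb; 1436.24 items → 1436 complete.

1436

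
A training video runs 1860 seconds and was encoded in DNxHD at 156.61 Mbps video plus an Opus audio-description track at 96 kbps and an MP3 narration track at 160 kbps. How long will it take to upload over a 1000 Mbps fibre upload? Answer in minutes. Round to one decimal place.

4.9 minutes

Audio total: 96 + 160 = 256 kbps = 0.256 Mbps.
Total bitrate: 156.866 Mbps.
File: 156.866 Mbps × 1860 s = 291770.8 Mb.
At 1000 Mbps: 291770.8 / 1000 = 291.8 s ≈ 4.86 minutes.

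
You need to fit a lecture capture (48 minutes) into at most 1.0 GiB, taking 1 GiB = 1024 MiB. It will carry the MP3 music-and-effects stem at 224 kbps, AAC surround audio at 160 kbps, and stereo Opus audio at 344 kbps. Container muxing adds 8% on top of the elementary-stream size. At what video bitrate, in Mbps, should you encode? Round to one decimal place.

2.0 Mbps

Budget: 1.0 GiB = 8589.9 Mb.
Stream payload after overhead: 8589.9 / 1.08 = 7953.6 Mb.
48 min = 2880 s
Total bitrate budget: 7953.6 Mb / 2880 s = 2.762 Mbps.
Audio total: 224 + 160 + 344 = 728 kbps = 0.728 Mbps.
Video: 2.762 − 0.728 = 2.034 Mbps.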